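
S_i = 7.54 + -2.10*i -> [7.54, 5.44, 3.34, 1.24, -0.86]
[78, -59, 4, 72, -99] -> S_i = Random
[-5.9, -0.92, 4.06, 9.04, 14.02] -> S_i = -5.90 + 4.98*i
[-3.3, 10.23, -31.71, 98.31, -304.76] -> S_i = -3.30*(-3.10)^i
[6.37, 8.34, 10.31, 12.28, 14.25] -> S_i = 6.37 + 1.97*i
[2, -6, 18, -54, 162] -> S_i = 2*-3^i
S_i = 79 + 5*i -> [79, 84, 89, 94, 99]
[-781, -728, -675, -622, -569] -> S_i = -781 + 53*i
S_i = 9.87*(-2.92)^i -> [9.87, -28.82, 84.16, -245.73, 717.54]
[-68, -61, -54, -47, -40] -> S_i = -68 + 7*i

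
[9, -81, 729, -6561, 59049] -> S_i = 9*-9^i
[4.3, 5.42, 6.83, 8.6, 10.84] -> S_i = 4.30*1.26^i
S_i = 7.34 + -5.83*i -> [7.34, 1.51, -4.32, -10.15, -15.98]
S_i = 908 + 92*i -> [908, 1000, 1092, 1184, 1276]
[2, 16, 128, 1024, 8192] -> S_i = 2*8^i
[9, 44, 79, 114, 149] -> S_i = 9 + 35*i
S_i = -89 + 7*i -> [-89, -82, -75, -68, -61]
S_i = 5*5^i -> [5, 25, 125, 625, 3125]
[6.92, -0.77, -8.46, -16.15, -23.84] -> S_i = 6.92 + -7.69*i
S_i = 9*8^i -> [9, 72, 576, 4608, 36864]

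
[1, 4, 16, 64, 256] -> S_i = 1*4^i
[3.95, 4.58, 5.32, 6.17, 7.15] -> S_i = 3.95*1.16^i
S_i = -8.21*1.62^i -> [-8.21, -13.3, -21.55, -34.91, -56.55]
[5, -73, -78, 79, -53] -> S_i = Random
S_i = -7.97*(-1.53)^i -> [-7.97, 12.19, -18.66, 28.55, -43.67]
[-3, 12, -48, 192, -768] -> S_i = -3*-4^i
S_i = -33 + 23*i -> [-33, -10, 13, 36, 59]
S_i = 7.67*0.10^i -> [7.67, 0.77, 0.08, 0.01, 0.0]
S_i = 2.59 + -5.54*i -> [2.59, -2.95, -8.49, -14.03, -19.57]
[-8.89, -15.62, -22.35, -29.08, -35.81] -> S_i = -8.89 + -6.73*i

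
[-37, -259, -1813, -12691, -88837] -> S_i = -37*7^i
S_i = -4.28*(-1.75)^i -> [-4.28, 7.49, -13.11, 22.94, -40.14]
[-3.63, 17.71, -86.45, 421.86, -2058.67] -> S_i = -3.63*(-4.88)^i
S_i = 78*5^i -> [78, 390, 1950, 9750, 48750]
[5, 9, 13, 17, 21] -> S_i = 5 + 4*i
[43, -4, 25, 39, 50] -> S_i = Random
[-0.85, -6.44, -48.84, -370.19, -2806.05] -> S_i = -0.85*7.58^i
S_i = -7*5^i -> [-7, -35, -175, -875, -4375]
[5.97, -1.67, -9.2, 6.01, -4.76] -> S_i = Random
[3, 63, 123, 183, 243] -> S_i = 3 + 60*i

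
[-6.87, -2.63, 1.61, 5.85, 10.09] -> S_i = -6.87 + 4.24*i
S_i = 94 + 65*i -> [94, 159, 224, 289, 354]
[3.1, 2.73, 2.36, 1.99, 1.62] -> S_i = 3.10 + -0.37*i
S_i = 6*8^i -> [6, 48, 384, 3072, 24576]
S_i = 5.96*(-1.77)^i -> [5.96, -10.55, 18.67, -33.05, 58.5]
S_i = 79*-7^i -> [79, -553, 3871, -27097, 189679]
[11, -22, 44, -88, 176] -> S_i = 11*-2^i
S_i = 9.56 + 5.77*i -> [9.56, 15.33, 21.1, 26.87, 32.64]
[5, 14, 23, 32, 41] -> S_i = 5 + 9*i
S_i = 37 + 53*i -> [37, 90, 143, 196, 249]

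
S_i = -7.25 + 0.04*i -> [-7.25, -7.21, -7.17, -7.13, -7.09]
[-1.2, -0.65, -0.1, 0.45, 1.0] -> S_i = -1.20 + 0.55*i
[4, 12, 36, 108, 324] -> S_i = 4*3^i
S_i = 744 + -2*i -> [744, 742, 740, 738, 736]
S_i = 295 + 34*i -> [295, 329, 363, 397, 431]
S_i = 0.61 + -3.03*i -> [0.61, -2.42, -5.45, -8.48, -11.51]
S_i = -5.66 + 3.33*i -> [-5.66, -2.33, 1.0, 4.33, 7.66]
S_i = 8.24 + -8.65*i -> [8.24, -0.41, -9.06, -17.71, -26.36]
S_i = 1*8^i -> [1, 8, 64, 512, 4096]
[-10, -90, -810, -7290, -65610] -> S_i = -10*9^i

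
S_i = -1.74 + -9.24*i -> [-1.74, -10.98, -20.22, -29.46, -38.7]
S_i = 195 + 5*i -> [195, 200, 205, 210, 215]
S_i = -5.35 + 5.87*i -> [-5.35, 0.52, 6.39, 12.26, 18.13]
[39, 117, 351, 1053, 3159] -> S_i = 39*3^i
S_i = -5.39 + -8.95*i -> [-5.39, -14.34, -23.29, -32.24, -41.19]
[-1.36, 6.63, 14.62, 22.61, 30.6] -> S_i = -1.36 + 7.99*i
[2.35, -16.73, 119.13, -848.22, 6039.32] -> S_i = 2.35*(-7.12)^i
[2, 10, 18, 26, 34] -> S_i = 2 + 8*i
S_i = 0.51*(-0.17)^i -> [0.51, -0.09, 0.01, -0.0, 0.0]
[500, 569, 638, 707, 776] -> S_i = 500 + 69*i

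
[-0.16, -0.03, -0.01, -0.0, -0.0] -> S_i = -0.16*0.20^i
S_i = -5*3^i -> [-5, -15, -45, -135, -405]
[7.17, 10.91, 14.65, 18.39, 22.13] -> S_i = 7.17 + 3.74*i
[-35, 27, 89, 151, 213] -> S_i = -35 + 62*i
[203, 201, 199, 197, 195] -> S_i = 203 + -2*i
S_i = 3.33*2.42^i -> [3.33, 8.06, 19.5, 47.19, 114.21]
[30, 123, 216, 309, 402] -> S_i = 30 + 93*i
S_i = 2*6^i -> [2, 12, 72, 432, 2592]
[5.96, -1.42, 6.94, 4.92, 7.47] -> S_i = Random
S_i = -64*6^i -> [-64, -384, -2304, -13824, -82944]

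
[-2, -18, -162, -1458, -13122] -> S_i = -2*9^i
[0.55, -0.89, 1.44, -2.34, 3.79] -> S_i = 0.55*(-1.62)^i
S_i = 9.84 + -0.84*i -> [9.84, 9.0, 8.16, 7.32, 6.48]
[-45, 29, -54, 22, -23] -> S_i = Random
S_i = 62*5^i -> [62, 310, 1550, 7750, 38750]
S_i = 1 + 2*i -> [1, 3, 5, 7, 9]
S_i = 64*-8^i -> [64, -512, 4096, -32768, 262144]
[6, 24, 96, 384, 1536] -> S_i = 6*4^i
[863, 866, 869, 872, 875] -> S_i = 863 + 3*i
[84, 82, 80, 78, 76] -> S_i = 84 + -2*i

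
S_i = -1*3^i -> [-1, -3, -9, -27, -81]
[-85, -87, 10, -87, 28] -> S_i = Random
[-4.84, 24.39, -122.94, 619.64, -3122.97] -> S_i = -4.84*(-5.04)^i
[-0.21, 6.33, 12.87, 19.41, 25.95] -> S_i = -0.21 + 6.54*i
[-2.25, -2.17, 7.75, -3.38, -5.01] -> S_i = Random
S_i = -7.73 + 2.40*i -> [-7.73, -5.33, -2.93, -0.53, 1.87]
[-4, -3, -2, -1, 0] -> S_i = -4 + 1*i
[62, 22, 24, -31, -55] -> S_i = Random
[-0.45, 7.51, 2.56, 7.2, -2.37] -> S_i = Random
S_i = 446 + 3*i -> [446, 449, 452, 455, 458]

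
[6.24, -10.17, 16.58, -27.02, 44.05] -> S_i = 6.24*(-1.63)^i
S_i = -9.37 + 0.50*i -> [-9.37, -8.87, -8.37, -7.87, -7.37]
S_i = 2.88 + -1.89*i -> [2.88, 0.99, -0.9, -2.79, -4.68]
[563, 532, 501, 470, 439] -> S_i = 563 + -31*i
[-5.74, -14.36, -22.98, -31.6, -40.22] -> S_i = -5.74 + -8.62*i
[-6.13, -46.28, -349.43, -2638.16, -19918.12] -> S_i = -6.13*7.55^i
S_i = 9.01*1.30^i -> [9.01, 11.71, 15.23, 19.79, 25.73]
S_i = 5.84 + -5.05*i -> [5.84, 0.79, -4.26, -9.31, -14.36]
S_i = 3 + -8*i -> [3, -5, -13, -21, -29]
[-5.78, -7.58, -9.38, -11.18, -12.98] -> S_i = -5.78 + -1.80*i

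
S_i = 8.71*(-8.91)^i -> [8.71, -77.61, 691.47, -6161.0, 54894.52]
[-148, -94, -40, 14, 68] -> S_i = -148 + 54*i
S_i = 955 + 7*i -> [955, 962, 969, 976, 983]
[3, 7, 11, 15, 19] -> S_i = 3 + 4*i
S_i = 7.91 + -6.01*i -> [7.91, 1.9, -4.11, -10.12, -16.13]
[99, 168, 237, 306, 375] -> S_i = 99 + 69*i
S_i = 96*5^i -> [96, 480, 2400, 12000, 60000]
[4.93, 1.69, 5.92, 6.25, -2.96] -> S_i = Random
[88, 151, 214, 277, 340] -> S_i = 88 + 63*i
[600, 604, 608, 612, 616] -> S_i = 600 + 4*i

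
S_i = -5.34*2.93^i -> [-5.34, -15.65, -45.84, -134.32, -393.56]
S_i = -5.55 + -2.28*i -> [-5.55, -7.83, -10.11, -12.39, -14.67]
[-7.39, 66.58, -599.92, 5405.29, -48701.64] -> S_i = -7.39*(-9.01)^i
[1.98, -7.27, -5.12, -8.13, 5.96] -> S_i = Random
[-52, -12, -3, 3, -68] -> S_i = Random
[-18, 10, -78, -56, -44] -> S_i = Random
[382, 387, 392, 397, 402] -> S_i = 382 + 5*i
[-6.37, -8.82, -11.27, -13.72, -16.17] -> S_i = -6.37 + -2.45*i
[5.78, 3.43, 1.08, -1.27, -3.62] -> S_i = 5.78 + -2.35*i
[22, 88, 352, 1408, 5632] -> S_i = 22*4^i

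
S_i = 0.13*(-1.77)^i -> [0.13, -0.23, 0.41, -0.72, 1.28]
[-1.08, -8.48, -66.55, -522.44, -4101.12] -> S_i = -1.08*7.85^i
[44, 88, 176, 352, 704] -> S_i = 44*2^i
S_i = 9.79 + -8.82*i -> [9.79, 0.97, -7.85, -16.67, -25.49]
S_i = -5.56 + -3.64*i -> [-5.56, -9.2, -12.84, -16.48, -20.12]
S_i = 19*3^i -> [19, 57, 171, 513, 1539]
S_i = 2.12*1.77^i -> [2.12, 3.75, 6.64, 11.76, 20.81]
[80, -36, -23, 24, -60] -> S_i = Random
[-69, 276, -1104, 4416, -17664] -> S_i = -69*-4^i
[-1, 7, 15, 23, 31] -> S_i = -1 + 8*i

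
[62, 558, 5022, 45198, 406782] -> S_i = 62*9^i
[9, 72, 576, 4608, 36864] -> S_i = 9*8^i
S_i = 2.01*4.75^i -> [2.01, 9.55, 45.35, 215.42, 1023.22]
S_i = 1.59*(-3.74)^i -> [1.59, -5.95, 22.24, -83.18, 311.09]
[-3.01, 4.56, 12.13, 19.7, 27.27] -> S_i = -3.01 + 7.57*i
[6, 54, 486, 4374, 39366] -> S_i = 6*9^i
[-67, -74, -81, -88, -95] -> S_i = -67 + -7*i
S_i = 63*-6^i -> [63, -378, 2268, -13608, 81648]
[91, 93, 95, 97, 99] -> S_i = 91 + 2*i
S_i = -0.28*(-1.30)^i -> [-0.28, 0.36, -0.47, 0.62, -0.8]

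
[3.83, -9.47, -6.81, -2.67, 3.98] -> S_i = Random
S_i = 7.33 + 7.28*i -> [7.33, 14.61, 21.89, 29.17, 36.45]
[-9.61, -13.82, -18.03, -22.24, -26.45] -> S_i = -9.61 + -4.21*i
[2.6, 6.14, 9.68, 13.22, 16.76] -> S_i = 2.60 + 3.54*i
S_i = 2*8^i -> [2, 16, 128, 1024, 8192]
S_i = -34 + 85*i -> [-34, 51, 136, 221, 306]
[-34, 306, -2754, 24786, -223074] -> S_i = -34*-9^i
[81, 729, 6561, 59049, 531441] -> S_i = 81*9^i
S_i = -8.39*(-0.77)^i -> [-8.39, 6.46, -4.97, 3.83, -2.95]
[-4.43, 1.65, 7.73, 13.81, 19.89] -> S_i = -4.43 + 6.08*i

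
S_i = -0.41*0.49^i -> [-0.41, -0.2, -0.1, -0.05, -0.02]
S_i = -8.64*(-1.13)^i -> [-8.64, 9.76, -11.03, 12.47, -14.09]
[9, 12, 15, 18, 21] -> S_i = 9 + 3*i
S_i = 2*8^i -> [2, 16, 128, 1024, 8192]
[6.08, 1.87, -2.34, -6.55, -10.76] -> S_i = 6.08 + -4.21*i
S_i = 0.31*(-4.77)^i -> [0.31, -1.48, 7.05, -33.64, 160.49]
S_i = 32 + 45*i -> [32, 77, 122, 167, 212]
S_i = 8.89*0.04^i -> [8.89, 0.36, 0.01, 0.0, 0.0]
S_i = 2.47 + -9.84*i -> [2.47, -7.37, -17.21, -27.05, -36.89]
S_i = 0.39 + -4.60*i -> [0.39, -4.21, -8.81, -13.41, -18.01]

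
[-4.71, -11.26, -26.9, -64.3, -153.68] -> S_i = -4.71*2.39^i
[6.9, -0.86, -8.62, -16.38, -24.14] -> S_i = 6.90 + -7.76*i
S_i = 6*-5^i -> [6, -30, 150, -750, 3750]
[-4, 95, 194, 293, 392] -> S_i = -4 + 99*i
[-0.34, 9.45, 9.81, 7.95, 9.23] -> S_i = Random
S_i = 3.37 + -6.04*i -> [3.37, -2.67, -8.71, -14.75, -20.79]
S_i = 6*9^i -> [6, 54, 486, 4374, 39366]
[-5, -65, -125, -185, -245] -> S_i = -5 + -60*i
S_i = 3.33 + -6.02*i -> [3.33, -2.69, -8.71, -14.73, -20.75]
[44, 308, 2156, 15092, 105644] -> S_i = 44*7^i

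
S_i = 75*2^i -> [75, 150, 300, 600, 1200]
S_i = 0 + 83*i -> [0, 83, 166, 249, 332]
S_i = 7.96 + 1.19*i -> [7.96, 9.15, 10.34, 11.53, 12.72]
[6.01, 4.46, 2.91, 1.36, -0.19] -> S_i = 6.01 + -1.55*i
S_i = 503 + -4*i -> [503, 499, 495, 491, 487]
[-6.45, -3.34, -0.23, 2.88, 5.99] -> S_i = -6.45 + 3.11*i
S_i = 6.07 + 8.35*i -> [6.07, 14.42, 22.77, 31.12, 39.47]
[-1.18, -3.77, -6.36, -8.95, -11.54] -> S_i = -1.18 + -2.59*i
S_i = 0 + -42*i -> [0, -42, -84, -126, -168]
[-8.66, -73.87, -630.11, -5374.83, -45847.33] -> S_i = -8.66*8.53^i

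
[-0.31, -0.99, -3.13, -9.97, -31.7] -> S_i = -0.31*3.18^i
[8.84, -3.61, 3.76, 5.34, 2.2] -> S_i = Random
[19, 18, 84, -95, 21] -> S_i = Random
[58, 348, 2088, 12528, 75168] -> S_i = 58*6^i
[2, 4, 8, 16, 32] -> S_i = 2*2^i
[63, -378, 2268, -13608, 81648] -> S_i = 63*-6^i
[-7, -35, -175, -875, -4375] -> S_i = -7*5^i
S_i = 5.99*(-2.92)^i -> [5.99, -17.49, 51.07, -149.13, 435.47]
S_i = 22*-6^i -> [22, -132, 792, -4752, 28512]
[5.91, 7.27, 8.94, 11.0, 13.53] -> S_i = 5.91*1.23^i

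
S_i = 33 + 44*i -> [33, 77, 121, 165, 209]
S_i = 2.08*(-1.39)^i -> [2.08, -2.89, 4.02, -5.59, 7.76]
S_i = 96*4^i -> [96, 384, 1536, 6144, 24576]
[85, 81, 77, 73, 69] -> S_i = 85 + -4*i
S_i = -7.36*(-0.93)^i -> [-7.36, 6.84, -6.37, 5.92, -5.51]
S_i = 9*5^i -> [9, 45, 225, 1125, 5625]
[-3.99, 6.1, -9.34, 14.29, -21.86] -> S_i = -3.99*(-1.53)^i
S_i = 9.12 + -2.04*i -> [9.12, 7.08, 5.04, 3.0, 0.96]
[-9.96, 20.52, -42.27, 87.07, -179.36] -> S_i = -9.96*(-2.06)^i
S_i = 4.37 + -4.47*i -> [4.37, -0.1, -4.57, -9.04, -13.51]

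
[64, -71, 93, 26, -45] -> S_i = Random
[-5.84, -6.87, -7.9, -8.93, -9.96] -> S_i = -5.84 + -1.03*i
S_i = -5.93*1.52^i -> [-5.93, -9.01, -13.7, -20.83, -31.65]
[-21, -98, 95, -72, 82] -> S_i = Random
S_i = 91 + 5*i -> [91, 96, 101, 106, 111]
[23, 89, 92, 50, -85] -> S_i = Random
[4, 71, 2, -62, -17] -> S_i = Random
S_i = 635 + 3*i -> [635, 638, 641, 644, 647]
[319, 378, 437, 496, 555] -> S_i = 319 + 59*i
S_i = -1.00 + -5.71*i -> [-1.0, -6.71, -12.42, -18.13, -23.84]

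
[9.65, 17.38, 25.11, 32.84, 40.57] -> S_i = 9.65 + 7.73*i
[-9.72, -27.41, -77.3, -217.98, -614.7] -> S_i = -9.72*2.82^i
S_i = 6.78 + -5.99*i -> [6.78, 0.79, -5.2, -11.19, -17.18]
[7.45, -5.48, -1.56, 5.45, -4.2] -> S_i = Random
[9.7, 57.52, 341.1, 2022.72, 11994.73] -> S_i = 9.70*5.93^i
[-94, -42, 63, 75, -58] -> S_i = Random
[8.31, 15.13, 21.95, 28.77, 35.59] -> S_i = 8.31 + 6.82*i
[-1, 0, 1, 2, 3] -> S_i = -1 + 1*i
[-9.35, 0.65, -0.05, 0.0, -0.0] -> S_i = -9.35*(-0.07)^i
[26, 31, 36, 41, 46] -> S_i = 26 + 5*i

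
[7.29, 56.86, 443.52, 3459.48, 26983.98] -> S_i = 7.29*7.80^i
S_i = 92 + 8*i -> [92, 100, 108, 116, 124]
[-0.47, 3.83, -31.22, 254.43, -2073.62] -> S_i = -0.47*(-8.15)^i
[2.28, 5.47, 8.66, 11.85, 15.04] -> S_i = 2.28 + 3.19*i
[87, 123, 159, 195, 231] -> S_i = 87 + 36*i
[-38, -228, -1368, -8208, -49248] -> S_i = -38*6^i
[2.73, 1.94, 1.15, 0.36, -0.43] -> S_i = 2.73 + -0.79*i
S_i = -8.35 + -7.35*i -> [-8.35, -15.7, -23.05, -30.4, -37.75]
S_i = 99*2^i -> [99, 198, 396, 792, 1584]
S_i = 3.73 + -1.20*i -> [3.73, 2.53, 1.33, 0.13, -1.07]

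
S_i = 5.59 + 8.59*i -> [5.59, 14.18, 22.77, 31.36, 39.95]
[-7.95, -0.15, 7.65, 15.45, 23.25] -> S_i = -7.95 + 7.80*i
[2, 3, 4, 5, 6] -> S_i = 2 + 1*i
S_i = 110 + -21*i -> [110, 89, 68, 47, 26]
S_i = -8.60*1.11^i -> [-8.6, -9.55, -10.6, -11.76, -13.06]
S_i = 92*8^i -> [92, 736, 5888, 47104, 376832]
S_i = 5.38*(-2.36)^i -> [5.38, -12.7, 29.96, -70.72, 166.89]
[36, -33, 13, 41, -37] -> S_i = Random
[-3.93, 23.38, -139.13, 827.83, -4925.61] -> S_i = -3.93*(-5.95)^i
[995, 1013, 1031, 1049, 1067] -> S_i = 995 + 18*i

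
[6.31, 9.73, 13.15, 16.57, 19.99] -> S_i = 6.31 + 3.42*i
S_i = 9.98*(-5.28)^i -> [9.98, -52.69, 278.23, -1469.04, 7756.51]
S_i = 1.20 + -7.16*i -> [1.2, -5.96, -13.12, -20.28, -27.44]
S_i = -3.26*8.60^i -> [-3.26, -28.04, -241.11, -2073.54, -17832.47]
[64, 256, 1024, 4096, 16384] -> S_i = 64*4^i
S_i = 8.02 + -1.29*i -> [8.02, 6.73, 5.44, 4.15, 2.86]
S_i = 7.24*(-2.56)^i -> [7.24, -18.53, 47.45, -121.47, 310.96]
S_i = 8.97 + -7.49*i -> [8.97, 1.48, -6.01, -13.5, -20.99]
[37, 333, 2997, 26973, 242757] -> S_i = 37*9^i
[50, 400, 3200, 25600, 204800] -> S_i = 50*8^i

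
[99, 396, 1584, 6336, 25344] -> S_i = 99*4^i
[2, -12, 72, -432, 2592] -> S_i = 2*-6^i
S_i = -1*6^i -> [-1, -6, -36, -216, -1296]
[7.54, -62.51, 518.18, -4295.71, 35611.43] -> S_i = 7.54*(-8.29)^i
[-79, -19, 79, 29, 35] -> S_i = Random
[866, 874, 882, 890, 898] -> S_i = 866 + 8*i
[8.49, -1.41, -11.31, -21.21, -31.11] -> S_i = 8.49 + -9.90*i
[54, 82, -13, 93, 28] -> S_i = Random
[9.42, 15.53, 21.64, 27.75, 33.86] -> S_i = 9.42 + 6.11*i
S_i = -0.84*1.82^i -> [-0.84, -1.53, -2.78, -5.06, -9.22]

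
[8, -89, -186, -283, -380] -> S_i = 8 + -97*i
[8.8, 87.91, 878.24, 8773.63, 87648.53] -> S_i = 8.80*9.99^i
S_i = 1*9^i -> [1, 9, 81, 729, 6561]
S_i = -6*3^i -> [-6, -18, -54, -162, -486]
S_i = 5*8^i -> [5, 40, 320, 2560, 20480]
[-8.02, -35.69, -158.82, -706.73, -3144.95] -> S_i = -8.02*4.45^i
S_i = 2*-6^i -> [2, -12, 72, -432, 2592]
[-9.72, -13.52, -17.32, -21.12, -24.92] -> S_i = -9.72 + -3.80*i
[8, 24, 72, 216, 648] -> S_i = 8*3^i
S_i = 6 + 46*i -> [6, 52, 98, 144, 190]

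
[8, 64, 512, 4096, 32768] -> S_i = 8*8^i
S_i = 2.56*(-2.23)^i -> [2.56, -5.71, 12.73, -28.39, 63.31]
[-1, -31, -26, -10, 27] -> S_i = Random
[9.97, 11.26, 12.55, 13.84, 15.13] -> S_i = 9.97 + 1.29*i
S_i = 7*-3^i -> [7, -21, 63, -189, 567]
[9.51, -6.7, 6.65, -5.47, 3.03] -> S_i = Random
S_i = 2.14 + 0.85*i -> [2.14, 2.99, 3.84, 4.69, 5.54]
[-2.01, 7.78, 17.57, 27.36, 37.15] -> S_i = -2.01 + 9.79*i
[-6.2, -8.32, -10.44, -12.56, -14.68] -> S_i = -6.20 + -2.12*i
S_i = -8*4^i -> [-8, -32, -128, -512, -2048]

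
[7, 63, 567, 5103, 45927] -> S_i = 7*9^i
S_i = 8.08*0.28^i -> [8.08, 2.26, 0.63, 0.18, 0.05]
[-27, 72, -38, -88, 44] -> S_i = Random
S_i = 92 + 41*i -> [92, 133, 174, 215, 256]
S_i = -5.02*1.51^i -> [-5.02, -7.58, -11.45, -17.28, -26.1]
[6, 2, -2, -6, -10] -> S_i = 6 + -4*i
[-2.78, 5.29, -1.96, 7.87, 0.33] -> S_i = Random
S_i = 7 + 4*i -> [7, 11, 15, 19, 23]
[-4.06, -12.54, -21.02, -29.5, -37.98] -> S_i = -4.06 + -8.48*i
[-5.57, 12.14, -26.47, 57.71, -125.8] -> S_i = -5.57*(-2.18)^i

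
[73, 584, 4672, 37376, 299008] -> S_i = 73*8^i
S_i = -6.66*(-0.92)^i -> [-6.66, 6.13, -5.64, 5.19, -4.77]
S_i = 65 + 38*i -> [65, 103, 141, 179, 217]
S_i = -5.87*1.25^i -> [-5.87, -7.34, -9.17, -11.46, -14.33]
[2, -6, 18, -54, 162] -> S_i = 2*-3^i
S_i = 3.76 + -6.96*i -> [3.76, -3.2, -10.16, -17.12, -24.08]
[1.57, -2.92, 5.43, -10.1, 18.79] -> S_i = 1.57*(-1.86)^i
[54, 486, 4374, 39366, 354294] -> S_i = 54*9^i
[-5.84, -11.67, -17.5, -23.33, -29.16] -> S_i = -5.84 + -5.83*i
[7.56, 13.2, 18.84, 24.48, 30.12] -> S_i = 7.56 + 5.64*i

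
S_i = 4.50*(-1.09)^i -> [4.5, -4.9, 5.35, -5.83, 6.35]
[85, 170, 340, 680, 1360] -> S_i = 85*2^i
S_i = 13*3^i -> [13, 39, 117, 351, 1053]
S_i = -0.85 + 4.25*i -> [-0.85, 3.4, 7.65, 11.9, 16.15]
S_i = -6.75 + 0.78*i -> [-6.75, -5.97, -5.19, -4.41, -3.63]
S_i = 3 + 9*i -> [3, 12, 21, 30, 39]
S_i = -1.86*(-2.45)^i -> [-1.86, 4.56, -11.16, 27.35, -67.02]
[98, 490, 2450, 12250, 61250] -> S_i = 98*5^i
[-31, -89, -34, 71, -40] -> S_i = Random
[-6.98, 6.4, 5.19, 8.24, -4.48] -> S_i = Random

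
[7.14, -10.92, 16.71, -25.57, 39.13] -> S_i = 7.14*(-1.53)^i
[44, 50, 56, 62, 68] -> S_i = 44 + 6*i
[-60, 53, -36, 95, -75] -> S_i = Random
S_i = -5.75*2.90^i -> [-5.75, -16.68, -48.36, -140.24, -406.69]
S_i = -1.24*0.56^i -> [-1.24, -0.69, -0.39, -0.22, -0.12]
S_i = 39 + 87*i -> [39, 126, 213, 300, 387]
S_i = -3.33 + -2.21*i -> [-3.33, -5.54, -7.75, -9.96, -12.17]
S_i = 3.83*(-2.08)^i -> [3.83, -7.97, 16.57, -34.47, 71.69]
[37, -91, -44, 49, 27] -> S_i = Random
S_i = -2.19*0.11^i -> [-2.19, -0.24, -0.03, -0.0, -0.0]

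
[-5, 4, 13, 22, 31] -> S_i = -5 + 9*i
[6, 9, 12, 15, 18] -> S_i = 6 + 3*i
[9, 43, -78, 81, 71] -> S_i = Random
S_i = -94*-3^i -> [-94, 282, -846, 2538, -7614]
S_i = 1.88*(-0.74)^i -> [1.88, -1.39, 1.03, -0.76, 0.56]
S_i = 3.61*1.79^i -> [3.61, 6.46, 11.57, 20.7, 37.06]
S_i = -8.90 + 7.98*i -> [-8.9, -0.92, 7.06, 15.04, 23.02]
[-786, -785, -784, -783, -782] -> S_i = -786 + 1*i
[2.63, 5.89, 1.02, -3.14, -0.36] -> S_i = Random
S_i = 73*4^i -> [73, 292, 1168, 4672, 18688]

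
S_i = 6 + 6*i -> [6, 12, 18, 24, 30]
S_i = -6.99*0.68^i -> [-6.99, -4.75, -3.23, -2.2, -1.49]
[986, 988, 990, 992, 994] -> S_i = 986 + 2*i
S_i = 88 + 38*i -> [88, 126, 164, 202, 240]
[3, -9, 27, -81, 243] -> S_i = 3*-3^i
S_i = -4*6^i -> [-4, -24, -144, -864, -5184]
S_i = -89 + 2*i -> [-89, -87, -85, -83, -81]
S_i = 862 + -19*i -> [862, 843, 824, 805, 786]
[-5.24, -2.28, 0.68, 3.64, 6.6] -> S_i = -5.24 + 2.96*i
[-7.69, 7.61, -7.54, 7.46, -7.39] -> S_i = -7.69*(-0.99)^i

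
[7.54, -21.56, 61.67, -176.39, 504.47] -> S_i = 7.54*(-2.86)^i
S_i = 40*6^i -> [40, 240, 1440, 8640, 51840]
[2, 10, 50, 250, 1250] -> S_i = 2*5^i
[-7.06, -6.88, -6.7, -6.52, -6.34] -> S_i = -7.06 + 0.18*i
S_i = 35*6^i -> [35, 210, 1260, 7560, 45360]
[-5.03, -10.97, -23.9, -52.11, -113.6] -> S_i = -5.03*2.18^i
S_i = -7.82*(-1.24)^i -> [-7.82, 9.7, -12.02, 14.91, -18.49]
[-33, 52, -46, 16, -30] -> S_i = Random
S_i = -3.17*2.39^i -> [-3.17, -7.58, -18.11, -43.28, -103.43]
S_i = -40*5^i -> [-40, -200, -1000, -5000, -25000]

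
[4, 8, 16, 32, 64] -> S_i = 4*2^i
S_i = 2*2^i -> [2, 4, 8, 16, 32]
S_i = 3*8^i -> [3, 24, 192, 1536, 12288]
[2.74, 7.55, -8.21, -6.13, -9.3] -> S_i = Random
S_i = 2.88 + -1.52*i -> [2.88, 1.36, -0.16, -1.68, -3.2]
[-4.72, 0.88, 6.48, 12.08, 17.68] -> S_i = -4.72 + 5.60*i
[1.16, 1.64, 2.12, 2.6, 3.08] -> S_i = 1.16 + 0.48*i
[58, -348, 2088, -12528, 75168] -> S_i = 58*-6^i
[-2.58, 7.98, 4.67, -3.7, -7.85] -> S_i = Random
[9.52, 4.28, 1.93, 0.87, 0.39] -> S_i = 9.52*0.45^i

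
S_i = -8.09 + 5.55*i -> [-8.09, -2.54, 3.01, 8.56, 14.11]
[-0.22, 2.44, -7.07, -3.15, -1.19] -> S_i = Random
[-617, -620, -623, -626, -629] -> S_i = -617 + -3*i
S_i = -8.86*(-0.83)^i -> [-8.86, 7.35, -6.1, 5.07, -4.2]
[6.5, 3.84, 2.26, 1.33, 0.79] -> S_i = 6.50*0.59^i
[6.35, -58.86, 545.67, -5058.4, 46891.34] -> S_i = 6.35*(-9.27)^i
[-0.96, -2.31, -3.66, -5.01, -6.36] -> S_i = -0.96 + -1.35*i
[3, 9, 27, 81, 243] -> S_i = 3*3^i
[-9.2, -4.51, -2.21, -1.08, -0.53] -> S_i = -9.20*0.49^i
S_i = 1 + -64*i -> [1, -63, -127, -191, -255]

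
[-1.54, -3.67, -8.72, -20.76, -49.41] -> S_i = -1.54*2.38^i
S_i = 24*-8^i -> [24, -192, 1536, -12288, 98304]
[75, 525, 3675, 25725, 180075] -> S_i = 75*7^i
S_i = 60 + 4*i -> [60, 64, 68, 72, 76]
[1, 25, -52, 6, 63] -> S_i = Random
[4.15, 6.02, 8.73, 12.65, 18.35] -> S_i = 4.15*1.45^i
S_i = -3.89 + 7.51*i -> [-3.89, 3.62, 11.13, 18.64, 26.15]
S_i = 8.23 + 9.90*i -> [8.23, 18.13, 28.03, 37.93, 47.83]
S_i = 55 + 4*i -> [55, 59, 63, 67, 71]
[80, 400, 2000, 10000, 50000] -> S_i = 80*5^i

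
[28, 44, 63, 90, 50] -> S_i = Random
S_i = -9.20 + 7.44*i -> [-9.2, -1.76, 5.68, 13.12, 20.56]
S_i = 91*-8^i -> [91, -728, 5824, -46592, 372736]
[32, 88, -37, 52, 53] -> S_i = Random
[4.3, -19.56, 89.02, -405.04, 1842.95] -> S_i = 4.30*(-4.55)^i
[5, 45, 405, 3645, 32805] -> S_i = 5*9^i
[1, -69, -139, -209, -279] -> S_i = 1 + -70*i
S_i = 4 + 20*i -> [4, 24, 44, 64, 84]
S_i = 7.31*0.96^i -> [7.31, 7.02, 6.74, 6.47, 6.21]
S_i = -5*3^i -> [-5, -15, -45, -135, -405]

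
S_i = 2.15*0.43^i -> [2.15, 0.92, 0.4, 0.17, 0.07]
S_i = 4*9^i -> [4, 36, 324, 2916, 26244]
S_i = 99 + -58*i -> [99, 41, -17, -75, -133]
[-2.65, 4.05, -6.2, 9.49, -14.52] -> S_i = -2.65*(-1.53)^i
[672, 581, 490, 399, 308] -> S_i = 672 + -91*i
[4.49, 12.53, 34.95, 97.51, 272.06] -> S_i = 4.49*2.79^i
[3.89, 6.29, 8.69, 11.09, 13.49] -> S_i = 3.89 + 2.40*i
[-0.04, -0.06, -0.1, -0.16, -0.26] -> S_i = -0.04*1.59^i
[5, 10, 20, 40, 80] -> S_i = 5*2^i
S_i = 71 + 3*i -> [71, 74, 77, 80, 83]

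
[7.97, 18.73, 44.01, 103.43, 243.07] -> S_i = 7.97*2.35^i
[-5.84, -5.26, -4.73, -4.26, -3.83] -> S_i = -5.84*0.90^i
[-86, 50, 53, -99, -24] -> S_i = Random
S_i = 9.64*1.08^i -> [9.64, 10.41, 11.24, 12.14, 13.12]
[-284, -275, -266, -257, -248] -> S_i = -284 + 9*i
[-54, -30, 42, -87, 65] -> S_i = Random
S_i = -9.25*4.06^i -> [-9.25, -37.56, -152.47, -619.04, -2513.31]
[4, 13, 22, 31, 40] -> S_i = 4 + 9*i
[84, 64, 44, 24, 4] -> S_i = 84 + -20*i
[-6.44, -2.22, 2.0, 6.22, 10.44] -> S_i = -6.44 + 4.22*i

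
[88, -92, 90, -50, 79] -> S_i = Random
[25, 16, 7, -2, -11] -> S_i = 25 + -9*i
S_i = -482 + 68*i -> [-482, -414, -346, -278, -210]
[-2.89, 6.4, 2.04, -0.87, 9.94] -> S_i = Random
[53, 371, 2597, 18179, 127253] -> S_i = 53*7^i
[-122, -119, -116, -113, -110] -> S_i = -122 + 3*i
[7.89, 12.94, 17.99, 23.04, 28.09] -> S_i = 7.89 + 5.05*i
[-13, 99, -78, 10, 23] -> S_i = Random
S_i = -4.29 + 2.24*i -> [-4.29, -2.05, 0.19, 2.43, 4.67]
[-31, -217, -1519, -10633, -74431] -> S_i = -31*7^i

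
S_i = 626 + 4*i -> [626, 630, 634, 638, 642]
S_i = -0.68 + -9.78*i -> [-0.68, -10.46, -20.24, -30.02, -39.8]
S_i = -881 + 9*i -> [-881, -872, -863, -854, -845]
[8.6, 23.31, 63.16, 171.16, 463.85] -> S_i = 8.60*2.71^i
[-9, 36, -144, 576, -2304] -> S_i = -9*-4^i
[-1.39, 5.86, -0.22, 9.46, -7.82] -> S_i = Random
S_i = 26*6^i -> [26, 156, 936, 5616, 33696]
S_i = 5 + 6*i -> [5, 11, 17, 23, 29]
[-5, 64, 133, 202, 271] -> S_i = -5 + 69*i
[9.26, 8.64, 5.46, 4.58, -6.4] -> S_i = Random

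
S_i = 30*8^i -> [30, 240, 1920, 15360, 122880]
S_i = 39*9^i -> [39, 351, 3159, 28431, 255879]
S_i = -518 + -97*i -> [-518, -615, -712, -809, -906]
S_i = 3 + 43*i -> [3, 46, 89, 132, 175]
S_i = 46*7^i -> [46, 322, 2254, 15778, 110446]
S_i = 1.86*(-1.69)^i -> [1.86, -3.14, 5.31, -8.98, 15.17]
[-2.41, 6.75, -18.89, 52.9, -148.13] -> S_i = -2.41*(-2.80)^i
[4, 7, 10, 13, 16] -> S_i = 4 + 3*i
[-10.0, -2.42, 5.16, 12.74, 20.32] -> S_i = -10.00 + 7.58*i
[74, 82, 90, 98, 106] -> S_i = 74 + 8*i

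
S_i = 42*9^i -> [42, 378, 3402, 30618, 275562]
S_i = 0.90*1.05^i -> [0.9, 0.94, 0.99, 1.04, 1.09]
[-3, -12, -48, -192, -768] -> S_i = -3*4^i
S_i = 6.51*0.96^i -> [6.51, 6.25, 6.0, 5.76, 5.53]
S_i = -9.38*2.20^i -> [-9.38, -20.64, -45.4, -99.88, -219.73]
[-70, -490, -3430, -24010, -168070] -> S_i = -70*7^i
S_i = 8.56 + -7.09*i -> [8.56, 1.47, -5.62, -12.71, -19.8]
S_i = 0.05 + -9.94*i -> [0.05, -9.89, -19.83, -29.77, -39.71]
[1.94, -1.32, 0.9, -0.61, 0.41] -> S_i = 1.94*(-0.68)^i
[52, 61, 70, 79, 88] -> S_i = 52 + 9*i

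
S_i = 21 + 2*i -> [21, 23, 25, 27, 29]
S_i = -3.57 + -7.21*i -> [-3.57, -10.78, -17.99, -25.2, -32.41]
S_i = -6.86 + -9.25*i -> [-6.86, -16.11, -25.36, -34.61, -43.86]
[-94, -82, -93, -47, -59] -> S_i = Random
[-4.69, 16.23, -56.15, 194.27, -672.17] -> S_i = -4.69*(-3.46)^i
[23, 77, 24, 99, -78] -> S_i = Random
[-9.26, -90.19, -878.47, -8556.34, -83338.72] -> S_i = -9.26*9.74^i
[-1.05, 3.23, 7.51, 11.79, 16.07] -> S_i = -1.05 + 4.28*i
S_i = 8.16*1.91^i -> [8.16, 15.59, 29.77, 56.86, 108.6]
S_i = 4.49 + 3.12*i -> [4.49, 7.61, 10.73, 13.85, 16.97]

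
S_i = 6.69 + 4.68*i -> [6.69, 11.37, 16.05, 20.73, 25.41]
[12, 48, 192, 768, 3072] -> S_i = 12*4^i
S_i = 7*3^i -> [7, 21, 63, 189, 567]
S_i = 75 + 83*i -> [75, 158, 241, 324, 407]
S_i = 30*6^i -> [30, 180, 1080, 6480, 38880]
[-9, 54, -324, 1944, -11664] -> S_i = -9*-6^i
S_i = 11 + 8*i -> [11, 19, 27, 35, 43]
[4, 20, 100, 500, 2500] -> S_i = 4*5^i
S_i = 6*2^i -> [6, 12, 24, 48, 96]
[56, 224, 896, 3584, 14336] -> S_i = 56*4^i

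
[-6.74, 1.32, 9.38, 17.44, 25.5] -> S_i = -6.74 + 8.06*i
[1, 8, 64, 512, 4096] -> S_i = 1*8^i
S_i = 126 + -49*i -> [126, 77, 28, -21, -70]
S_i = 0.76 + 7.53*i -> [0.76, 8.29, 15.82, 23.35, 30.88]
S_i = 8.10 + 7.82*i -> [8.1, 15.92, 23.74, 31.56, 39.38]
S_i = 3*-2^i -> [3, -6, 12, -24, 48]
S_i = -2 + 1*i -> [-2, -1, 0, 1, 2]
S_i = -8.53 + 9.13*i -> [-8.53, 0.6, 9.73, 18.86, 27.99]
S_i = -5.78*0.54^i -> [-5.78, -3.12, -1.69, -0.91, -0.49]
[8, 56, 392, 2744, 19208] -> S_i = 8*7^i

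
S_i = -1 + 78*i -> [-1, 77, 155, 233, 311]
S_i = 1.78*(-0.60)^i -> [1.78, -1.07, 0.64, -0.38, 0.23]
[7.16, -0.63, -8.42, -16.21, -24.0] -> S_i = 7.16 + -7.79*i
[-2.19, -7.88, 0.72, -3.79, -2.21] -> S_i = Random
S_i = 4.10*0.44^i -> [4.1, 1.8, 0.79, 0.35, 0.15]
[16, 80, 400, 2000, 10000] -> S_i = 16*5^i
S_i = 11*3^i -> [11, 33, 99, 297, 891]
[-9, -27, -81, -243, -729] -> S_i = -9*3^i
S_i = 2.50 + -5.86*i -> [2.5, -3.36, -9.22, -15.08, -20.94]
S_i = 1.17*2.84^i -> [1.17, 3.32, 9.44, 26.8, 76.11]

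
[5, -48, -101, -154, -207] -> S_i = 5 + -53*i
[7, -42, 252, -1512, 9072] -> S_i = 7*-6^i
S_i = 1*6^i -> [1, 6, 36, 216, 1296]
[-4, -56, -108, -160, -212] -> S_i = -4 + -52*i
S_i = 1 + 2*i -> [1, 3, 5, 7, 9]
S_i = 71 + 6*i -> [71, 77, 83, 89, 95]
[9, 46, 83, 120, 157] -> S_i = 9 + 37*i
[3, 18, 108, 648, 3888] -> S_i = 3*6^i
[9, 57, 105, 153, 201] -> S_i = 9 + 48*i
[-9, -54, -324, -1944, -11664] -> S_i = -9*6^i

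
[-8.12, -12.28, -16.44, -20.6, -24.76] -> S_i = -8.12 + -4.16*i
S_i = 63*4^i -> [63, 252, 1008, 4032, 16128]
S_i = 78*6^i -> [78, 468, 2808, 16848, 101088]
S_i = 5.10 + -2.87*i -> [5.1, 2.23, -0.64, -3.51, -6.38]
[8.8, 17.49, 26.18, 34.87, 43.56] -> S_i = 8.80 + 8.69*i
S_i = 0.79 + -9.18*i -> [0.79, -8.39, -17.57, -26.75, -35.93]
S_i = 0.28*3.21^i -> [0.28, 0.9, 2.89, 9.26, 29.73]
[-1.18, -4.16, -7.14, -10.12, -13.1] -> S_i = -1.18 + -2.98*i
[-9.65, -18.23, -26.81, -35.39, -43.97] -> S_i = -9.65 + -8.58*i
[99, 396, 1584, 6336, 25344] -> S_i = 99*4^i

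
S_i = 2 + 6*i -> [2, 8, 14, 20, 26]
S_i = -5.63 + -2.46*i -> [-5.63, -8.09, -10.55, -13.01, -15.47]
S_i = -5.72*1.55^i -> [-5.72, -8.87, -13.74, -21.3, -33.02]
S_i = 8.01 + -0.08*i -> [8.01, 7.93, 7.85, 7.77, 7.69]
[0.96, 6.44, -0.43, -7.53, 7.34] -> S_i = Random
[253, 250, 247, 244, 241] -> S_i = 253 + -3*i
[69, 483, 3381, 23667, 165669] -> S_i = 69*7^i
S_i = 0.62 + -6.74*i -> [0.62, -6.12, -12.86, -19.6, -26.34]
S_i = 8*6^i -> [8, 48, 288, 1728, 10368]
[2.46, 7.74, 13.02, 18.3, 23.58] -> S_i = 2.46 + 5.28*i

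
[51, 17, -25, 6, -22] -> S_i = Random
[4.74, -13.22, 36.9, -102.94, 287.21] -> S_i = 4.74*(-2.79)^i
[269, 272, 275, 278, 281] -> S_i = 269 + 3*i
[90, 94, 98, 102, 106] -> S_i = 90 + 4*i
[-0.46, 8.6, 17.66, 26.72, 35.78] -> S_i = -0.46 + 9.06*i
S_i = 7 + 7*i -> [7, 14, 21, 28, 35]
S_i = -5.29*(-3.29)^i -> [-5.29, 17.4, -57.26, 188.38, -619.78]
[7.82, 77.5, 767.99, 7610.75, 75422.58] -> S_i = 7.82*9.91^i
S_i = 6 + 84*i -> [6, 90, 174, 258, 342]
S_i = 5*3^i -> [5, 15, 45, 135, 405]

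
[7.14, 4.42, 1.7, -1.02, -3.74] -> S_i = 7.14 + -2.72*i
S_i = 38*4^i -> [38, 152, 608, 2432, 9728]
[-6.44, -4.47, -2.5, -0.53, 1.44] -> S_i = -6.44 + 1.97*i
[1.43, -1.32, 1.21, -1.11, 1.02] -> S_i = 1.43*(-0.92)^i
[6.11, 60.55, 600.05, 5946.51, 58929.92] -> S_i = 6.11*9.91^i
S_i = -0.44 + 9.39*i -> [-0.44, 8.95, 18.34, 27.73, 37.12]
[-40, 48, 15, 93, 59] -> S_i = Random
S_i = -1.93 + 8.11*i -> [-1.93, 6.18, 14.29, 22.4, 30.51]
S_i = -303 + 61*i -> [-303, -242, -181, -120, -59]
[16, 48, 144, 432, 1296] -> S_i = 16*3^i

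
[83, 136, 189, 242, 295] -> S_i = 83 + 53*i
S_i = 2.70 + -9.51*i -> [2.7, -6.81, -16.32, -25.83, -35.34]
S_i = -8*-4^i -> [-8, 32, -128, 512, -2048]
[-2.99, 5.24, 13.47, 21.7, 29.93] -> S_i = -2.99 + 8.23*i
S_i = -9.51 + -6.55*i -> [-9.51, -16.06, -22.61, -29.16, -35.71]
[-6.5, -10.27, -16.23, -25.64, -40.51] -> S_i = -6.50*1.58^i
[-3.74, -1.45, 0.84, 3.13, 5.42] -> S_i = -3.74 + 2.29*i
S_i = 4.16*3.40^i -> [4.16, 14.14, 48.09, 163.5, 555.92]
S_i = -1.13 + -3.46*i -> [-1.13, -4.59, -8.05, -11.51, -14.97]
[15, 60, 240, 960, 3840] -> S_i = 15*4^i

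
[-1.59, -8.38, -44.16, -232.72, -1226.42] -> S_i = -1.59*5.27^i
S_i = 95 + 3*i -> [95, 98, 101, 104, 107]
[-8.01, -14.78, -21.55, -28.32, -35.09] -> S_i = -8.01 + -6.77*i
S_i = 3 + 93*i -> [3, 96, 189, 282, 375]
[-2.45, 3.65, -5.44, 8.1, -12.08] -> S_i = -2.45*(-1.49)^i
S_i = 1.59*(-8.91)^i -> [1.59, -14.17, 126.23, -1124.68, 10020.93]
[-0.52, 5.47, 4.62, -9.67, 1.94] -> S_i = Random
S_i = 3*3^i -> [3, 9, 27, 81, 243]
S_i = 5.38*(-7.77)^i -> [5.38, -41.8, 324.81, -2523.74, 19609.49]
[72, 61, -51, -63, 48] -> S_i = Random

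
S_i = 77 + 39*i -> [77, 116, 155, 194, 233]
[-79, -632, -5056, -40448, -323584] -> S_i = -79*8^i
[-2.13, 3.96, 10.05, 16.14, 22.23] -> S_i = -2.13 + 6.09*i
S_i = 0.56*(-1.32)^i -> [0.56, -0.74, 0.98, -1.29, 1.7]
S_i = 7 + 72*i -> [7, 79, 151, 223, 295]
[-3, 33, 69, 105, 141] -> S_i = -3 + 36*i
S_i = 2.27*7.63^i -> [2.27, 17.32, 132.15, 1008.32, 7693.5]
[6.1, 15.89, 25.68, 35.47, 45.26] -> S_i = 6.10 + 9.79*i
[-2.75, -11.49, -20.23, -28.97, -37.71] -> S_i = -2.75 + -8.74*i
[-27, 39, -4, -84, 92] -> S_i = Random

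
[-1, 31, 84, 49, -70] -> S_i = Random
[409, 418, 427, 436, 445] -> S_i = 409 + 9*i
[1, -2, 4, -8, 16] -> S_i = 1*-2^i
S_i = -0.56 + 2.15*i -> [-0.56, 1.59, 3.74, 5.89, 8.04]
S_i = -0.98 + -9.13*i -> [-0.98, -10.11, -19.24, -28.37, -37.5]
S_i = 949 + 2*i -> [949, 951, 953, 955, 957]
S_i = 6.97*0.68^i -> [6.97, 4.74, 3.22, 2.19, 1.49]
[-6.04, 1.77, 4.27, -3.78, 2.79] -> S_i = Random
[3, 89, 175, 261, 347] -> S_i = 3 + 86*i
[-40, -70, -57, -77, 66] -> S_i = Random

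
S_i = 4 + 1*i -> [4, 5, 6, 7, 8]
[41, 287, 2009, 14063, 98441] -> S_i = 41*7^i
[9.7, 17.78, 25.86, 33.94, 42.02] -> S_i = 9.70 + 8.08*i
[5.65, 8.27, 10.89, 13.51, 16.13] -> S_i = 5.65 + 2.62*i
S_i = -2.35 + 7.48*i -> [-2.35, 5.13, 12.61, 20.09, 27.57]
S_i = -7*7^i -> [-7, -49, -343, -2401, -16807]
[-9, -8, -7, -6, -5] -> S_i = -9 + 1*i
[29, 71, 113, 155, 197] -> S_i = 29 + 42*i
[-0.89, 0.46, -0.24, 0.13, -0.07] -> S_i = -0.89*(-0.52)^i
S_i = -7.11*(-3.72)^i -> [-7.11, 26.45, -98.39, 366.01, -1361.57]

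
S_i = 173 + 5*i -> [173, 178, 183, 188, 193]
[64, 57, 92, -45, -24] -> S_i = Random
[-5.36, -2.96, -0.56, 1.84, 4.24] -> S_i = -5.36 + 2.40*i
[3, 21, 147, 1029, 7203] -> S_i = 3*7^i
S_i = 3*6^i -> [3, 18, 108, 648, 3888]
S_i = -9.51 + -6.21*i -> [-9.51, -15.72, -21.93, -28.14, -34.35]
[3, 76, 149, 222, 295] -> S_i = 3 + 73*i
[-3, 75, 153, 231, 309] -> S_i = -3 + 78*i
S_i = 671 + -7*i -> [671, 664, 657, 650, 643]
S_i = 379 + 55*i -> [379, 434, 489, 544, 599]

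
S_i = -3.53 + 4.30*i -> [-3.53, 0.77, 5.07, 9.37, 13.67]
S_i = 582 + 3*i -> [582, 585, 588, 591, 594]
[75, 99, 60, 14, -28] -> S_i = Random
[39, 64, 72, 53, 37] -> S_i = Random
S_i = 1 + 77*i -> [1, 78, 155, 232, 309]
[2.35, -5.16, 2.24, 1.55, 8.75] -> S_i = Random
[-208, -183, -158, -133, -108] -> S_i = -208 + 25*i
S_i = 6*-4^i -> [6, -24, 96, -384, 1536]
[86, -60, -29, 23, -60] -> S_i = Random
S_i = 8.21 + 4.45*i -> [8.21, 12.66, 17.11, 21.56, 26.01]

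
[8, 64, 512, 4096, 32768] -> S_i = 8*8^i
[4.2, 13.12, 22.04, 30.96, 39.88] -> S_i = 4.20 + 8.92*i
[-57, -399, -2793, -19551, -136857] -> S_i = -57*7^i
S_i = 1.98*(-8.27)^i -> [1.98, -16.37, 135.42, -1119.91, 9261.63]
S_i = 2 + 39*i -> [2, 41, 80, 119, 158]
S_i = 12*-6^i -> [12, -72, 432, -2592, 15552]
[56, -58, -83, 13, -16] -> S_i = Random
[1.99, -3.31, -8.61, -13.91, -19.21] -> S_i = 1.99 + -5.30*i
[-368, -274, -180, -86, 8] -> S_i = -368 + 94*i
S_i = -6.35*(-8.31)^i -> [-6.35, 52.77, -438.51, 3643.99, -30281.53]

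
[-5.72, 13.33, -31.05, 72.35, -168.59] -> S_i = -5.72*(-2.33)^i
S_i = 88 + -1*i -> [88, 87, 86, 85, 84]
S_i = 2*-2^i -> [2, -4, 8, -16, 32]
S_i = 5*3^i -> [5, 15, 45, 135, 405]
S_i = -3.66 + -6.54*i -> [-3.66, -10.2, -16.74, -23.28, -29.82]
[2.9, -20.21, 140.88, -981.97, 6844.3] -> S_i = 2.90*(-6.97)^i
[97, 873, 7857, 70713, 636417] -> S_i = 97*9^i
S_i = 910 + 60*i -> [910, 970, 1030, 1090, 1150]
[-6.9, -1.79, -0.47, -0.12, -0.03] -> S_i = -6.90*0.26^i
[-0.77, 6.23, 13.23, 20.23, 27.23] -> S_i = -0.77 + 7.00*i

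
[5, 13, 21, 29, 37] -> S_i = 5 + 8*i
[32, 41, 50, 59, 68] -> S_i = 32 + 9*i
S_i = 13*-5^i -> [13, -65, 325, -1625, 8125]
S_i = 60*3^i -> [60, 180, 540, 1620, 4860]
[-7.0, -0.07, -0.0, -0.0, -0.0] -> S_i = -7.00*0.01^i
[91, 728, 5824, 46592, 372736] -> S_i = 91*8^i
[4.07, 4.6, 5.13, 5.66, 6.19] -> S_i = 4.07 + 0.53*i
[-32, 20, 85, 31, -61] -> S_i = Random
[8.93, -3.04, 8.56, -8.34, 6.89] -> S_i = Random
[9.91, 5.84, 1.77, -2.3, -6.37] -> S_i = 9.91 + -4.07*i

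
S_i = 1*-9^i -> [1, -9, 81, -729, 6561]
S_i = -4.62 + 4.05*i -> [-4.62, -0.57, 3.48, 7.53, 11.58]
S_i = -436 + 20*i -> [-436, -416, -396, -376, -356]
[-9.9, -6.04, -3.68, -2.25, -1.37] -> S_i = -9.90*0.61^i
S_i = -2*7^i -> [-2, -14, -98, -686, -4802]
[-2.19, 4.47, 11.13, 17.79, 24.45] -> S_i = -2.19 + 6.66*i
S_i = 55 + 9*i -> [55, 64, 73, 82, 91]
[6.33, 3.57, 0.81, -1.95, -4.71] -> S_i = 6.33 + -2.76*i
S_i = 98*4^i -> [98, 392, 1568, 6272, 25088]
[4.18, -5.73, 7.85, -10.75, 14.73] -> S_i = 4.18*(-1.37)^i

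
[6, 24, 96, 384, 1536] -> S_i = 6*4^i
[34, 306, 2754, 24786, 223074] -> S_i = 34*9^i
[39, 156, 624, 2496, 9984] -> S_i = 39*4^i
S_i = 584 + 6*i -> [584, 590, 596, 602, 608]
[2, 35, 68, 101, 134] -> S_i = 2 + 33*i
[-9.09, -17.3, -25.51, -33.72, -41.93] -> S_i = -9.09 + -8.21*i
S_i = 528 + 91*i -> [528, 619, 710, 801, 892]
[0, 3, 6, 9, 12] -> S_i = 0 + 3*i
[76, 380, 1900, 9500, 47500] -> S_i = 76*5^i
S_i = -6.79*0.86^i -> [-6.79, -5.84, -5.02, -4.32, -3.71]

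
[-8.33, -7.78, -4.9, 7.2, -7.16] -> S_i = Random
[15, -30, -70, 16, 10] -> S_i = Random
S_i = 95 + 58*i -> [95, 153, 211, 269, 327]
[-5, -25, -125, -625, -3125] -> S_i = -5*5^i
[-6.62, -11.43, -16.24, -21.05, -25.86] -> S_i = -6.62 + -4.81*i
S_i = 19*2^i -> [19, 38, 76, 152, 304]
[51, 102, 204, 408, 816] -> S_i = 51*2^i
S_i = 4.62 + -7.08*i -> [4.62, -2.46, -9.54, -16.62, -23.7]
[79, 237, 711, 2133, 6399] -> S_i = 79*3^i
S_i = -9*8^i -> [-9, -72, -576, -4608, -36864]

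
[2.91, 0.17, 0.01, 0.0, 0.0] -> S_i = 2.91*0.06^i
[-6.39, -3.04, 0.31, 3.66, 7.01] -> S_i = -6.39 + 3.35*i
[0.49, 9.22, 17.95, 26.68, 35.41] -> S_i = 0.49 + 8.73*i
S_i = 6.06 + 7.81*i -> [6.06, 13.87, 21.68, 29.49, 37.3]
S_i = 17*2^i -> [17, 34, 68, 136, 272]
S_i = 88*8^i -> [88, 704, 5632, 45056, 360448]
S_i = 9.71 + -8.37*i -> [9.71, 1.34, -7.03, -15.4, -23.77]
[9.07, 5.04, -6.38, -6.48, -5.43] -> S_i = Random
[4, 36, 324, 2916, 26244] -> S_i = 4*9^i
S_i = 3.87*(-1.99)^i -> [3.87, -7.7, 15.33, -30.5, 60.69]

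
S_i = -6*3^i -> [-6, -18, -54, -162, -486]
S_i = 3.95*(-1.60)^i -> [3.95, -6.32, 10.11, -16.18, 25.89]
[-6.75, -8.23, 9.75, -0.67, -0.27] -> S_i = Random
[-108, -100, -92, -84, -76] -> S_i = -108 + 8*i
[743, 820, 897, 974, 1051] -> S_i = 743 + 77*i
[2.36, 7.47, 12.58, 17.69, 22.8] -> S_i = 2.36 + 5.11*i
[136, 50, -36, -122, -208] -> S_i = 136 + -86*i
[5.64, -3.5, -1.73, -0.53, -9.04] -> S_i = Random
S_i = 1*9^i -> [1, 9, 81, 729, 6561]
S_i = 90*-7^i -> [90, -630, 4410, -30870, 216090]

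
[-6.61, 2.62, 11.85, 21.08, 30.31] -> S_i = -6.61 + 9.23*i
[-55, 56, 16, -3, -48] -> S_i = Random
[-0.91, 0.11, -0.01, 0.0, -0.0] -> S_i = -0.91*(-0.12)^i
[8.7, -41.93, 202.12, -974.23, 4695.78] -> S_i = 8.70*(-4.82)^i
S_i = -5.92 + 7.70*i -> [-5.92, 1.78, 9.48, 17.18, 24.88]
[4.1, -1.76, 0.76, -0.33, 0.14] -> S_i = 4.10*(-0.43)^i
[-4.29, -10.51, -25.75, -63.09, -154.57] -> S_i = -4.29*2.45^i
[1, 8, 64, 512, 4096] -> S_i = 1*8^i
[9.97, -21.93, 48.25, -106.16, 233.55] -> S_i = 9.97*(-2.20)^i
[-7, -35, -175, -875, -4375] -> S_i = -7*5^i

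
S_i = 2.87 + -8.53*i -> [2.87, -5.66, -14.19, -22.72, -31.25]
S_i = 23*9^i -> [23, 207, 1863, 16767, 150903]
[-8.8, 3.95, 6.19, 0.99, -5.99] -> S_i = Random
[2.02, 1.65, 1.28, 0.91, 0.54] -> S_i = 2.02 + -0.37*i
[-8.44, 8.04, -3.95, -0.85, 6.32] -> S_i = Random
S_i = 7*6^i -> [7, 42, 252, 1512, 9072]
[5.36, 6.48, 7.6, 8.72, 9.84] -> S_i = 5.36 + 1.12*i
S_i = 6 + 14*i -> [6, 20, 34, 48, 62]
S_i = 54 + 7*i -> [54, 61, 68, 75, 82]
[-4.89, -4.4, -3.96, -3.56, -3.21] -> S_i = -4.89*0.90^i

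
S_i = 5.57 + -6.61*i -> [5.57, -1.04, -7.65, -14.26, -20.87]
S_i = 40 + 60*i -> [40, 100, 160, 220, 280]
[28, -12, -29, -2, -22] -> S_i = Random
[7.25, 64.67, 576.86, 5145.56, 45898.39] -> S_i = 7.25*8.92^i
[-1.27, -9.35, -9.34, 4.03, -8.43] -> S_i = Random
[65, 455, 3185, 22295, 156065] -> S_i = 65*7^i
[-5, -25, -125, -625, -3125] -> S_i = -5*5^i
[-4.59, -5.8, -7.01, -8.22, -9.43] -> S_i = -4.59 + -1.21*i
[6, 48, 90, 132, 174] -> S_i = 6 + 42*i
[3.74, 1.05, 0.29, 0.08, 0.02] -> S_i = 3.74*0.28^i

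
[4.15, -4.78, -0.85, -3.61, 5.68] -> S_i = Random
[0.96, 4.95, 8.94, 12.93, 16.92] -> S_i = 0.96 + 3.99*i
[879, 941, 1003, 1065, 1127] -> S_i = 879 + 62*i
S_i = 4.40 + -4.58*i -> [4.4, -0.18, -4.76, -9.34, -13.92]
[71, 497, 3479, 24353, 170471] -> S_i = 71*7^i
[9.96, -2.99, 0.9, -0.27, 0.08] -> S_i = 9.96*(-0.30)^i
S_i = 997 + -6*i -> [997, 991, 985, 979, 973]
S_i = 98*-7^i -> [98, -686, 4802, -33614, 235298]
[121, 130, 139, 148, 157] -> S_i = 121 + 9*i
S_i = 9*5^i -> [9, 45, 225, 1125, 5625]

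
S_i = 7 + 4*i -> [7, 11, 15, 19, 23]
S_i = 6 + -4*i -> [6, 2, -2, -6, -10]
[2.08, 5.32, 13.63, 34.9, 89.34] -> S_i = 2.08*2.56^i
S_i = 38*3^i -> [38, 114, 342, 1026, 3078]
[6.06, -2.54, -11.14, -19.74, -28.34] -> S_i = 6.06 + -8.60*i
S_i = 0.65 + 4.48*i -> [0.65, 5.13, 9.61, 14.09, 18.57]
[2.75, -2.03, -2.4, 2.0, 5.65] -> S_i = Random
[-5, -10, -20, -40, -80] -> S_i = -5*2^i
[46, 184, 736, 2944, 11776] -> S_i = 46*4^i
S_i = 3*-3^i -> [3, -9, 27, -81, 243]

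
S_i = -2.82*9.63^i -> [-2.82, -27.16, -261.52, -2518.42, -24252.37]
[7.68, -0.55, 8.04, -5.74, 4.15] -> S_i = Random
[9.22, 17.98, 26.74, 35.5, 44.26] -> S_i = 9.22 + 8.76*i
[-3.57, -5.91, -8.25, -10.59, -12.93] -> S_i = -3.57 + -2.34*i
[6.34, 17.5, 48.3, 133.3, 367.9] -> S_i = 6.34*2.76^i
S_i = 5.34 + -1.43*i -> [5.34, 3.91, 2.48, 1.05, -0.38]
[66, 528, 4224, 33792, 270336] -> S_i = 66*8^i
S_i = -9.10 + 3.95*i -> [-9.1, -5.15, -1.2, 2.75, 6.7]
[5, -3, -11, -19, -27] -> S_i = 5 + -8*i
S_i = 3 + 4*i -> [3, 7, 11, 15, 19]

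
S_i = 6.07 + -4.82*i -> [6.07, 1.25, -3.57, -8.39, -13.21]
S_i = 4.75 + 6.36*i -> [4.75, 11.11, 17.47, 23.83, 30.19]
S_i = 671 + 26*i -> [671, 697, 723, 749, 775]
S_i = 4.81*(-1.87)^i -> [4.81, -8.99, 16.82, -31.45, 58.82]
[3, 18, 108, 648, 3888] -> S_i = 3*6^i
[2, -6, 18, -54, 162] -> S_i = 2*-3^i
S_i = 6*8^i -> [6, 48, 384, 3072, 24576]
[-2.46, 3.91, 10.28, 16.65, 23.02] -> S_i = -2.46 + 6.37*i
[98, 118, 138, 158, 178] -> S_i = 98 + 20*i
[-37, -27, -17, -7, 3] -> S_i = -37 + 10*i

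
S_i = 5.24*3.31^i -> [5.24, 17.34, 57.41, 190.03, 628.99]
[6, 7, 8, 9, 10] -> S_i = 6 + 1*i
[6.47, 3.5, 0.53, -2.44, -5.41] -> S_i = 6.47 + -2.97*i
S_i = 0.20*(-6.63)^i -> [0.2, -1.33, 8.79, -58.29, 386.44]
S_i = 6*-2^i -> [6, -12, 24, -48, 96]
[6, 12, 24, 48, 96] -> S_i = 6*2^i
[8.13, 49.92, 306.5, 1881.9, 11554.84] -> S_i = 8.13*6.14^i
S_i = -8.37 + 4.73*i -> [-8.37, -3.64, 1.09, 5.82, 10.55]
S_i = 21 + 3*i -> [21, 24, 27, 30, 33]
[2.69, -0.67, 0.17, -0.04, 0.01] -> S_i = 2.69*(-0.25)^i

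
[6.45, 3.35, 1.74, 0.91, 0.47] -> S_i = 6.45*0.52^i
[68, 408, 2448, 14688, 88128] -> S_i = 68*6^i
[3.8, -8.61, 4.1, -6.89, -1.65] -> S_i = Random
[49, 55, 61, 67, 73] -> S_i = 49 + 6*i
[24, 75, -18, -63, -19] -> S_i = Random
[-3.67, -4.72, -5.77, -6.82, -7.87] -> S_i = -3.67 + -1.05*i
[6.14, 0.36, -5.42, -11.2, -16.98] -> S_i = 6.14 + -5.78*i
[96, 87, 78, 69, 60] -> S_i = 96 + -9*i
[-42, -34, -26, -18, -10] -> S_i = -42 + 8*i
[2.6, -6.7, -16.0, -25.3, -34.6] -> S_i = 2.60 + -9.30*i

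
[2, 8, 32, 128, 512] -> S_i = 2*4^i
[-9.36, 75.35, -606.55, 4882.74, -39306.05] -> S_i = -9.36*(-8.05)^i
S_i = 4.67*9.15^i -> [4.67, 42.73, 390.98, 3577.5, 32734.16]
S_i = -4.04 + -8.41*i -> [-4.04, -12.45, -20.86, -29.27, -37.68]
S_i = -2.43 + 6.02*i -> [-2.43, 3.59, 9.61, 15.63, 21.65]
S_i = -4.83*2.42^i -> [-4.83, -11.69, -28.29, -68.45, -165.66]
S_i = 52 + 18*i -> [52, 70, 88, 106, 124]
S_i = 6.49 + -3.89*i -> [6.49, 2.6, -1.29, -5.18, -9.07]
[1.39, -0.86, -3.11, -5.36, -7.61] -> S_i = 1.39 + -2.25*i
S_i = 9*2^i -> [9, 18, 36, 72, 144]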